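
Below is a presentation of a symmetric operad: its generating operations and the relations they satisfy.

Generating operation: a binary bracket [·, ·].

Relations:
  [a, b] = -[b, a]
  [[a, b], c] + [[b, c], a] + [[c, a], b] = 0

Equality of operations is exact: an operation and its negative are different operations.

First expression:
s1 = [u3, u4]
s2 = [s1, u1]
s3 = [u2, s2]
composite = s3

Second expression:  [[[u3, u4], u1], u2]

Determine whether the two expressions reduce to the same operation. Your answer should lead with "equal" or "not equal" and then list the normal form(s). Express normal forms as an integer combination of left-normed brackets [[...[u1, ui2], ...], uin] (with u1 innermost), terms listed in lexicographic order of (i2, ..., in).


The first expression reduces to [[[u1, u3], u4], u2] - [[[u1, u4], u3], u2]
The second expression reduces to -[[[u1, u3], u4], u2] + [[[u1, u4], u3], u2]
The normal forms differ: not equal.

not equal: they reduce to [[[u1, u3], u4], u2] - [[[u1, u4], u3], u2] and -[[[u1, u3], u4], u2] + [[[u1, u4], u3], u2]


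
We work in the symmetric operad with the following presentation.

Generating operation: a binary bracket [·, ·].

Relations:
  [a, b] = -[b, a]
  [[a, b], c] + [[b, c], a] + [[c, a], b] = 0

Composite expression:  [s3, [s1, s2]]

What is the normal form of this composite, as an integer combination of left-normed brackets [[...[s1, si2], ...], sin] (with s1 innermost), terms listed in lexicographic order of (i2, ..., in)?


-[[s1, s2], s3]

Left-normed coefficients sit on the s1-initial expansion words.
Composite bracket: [s3, [s1, s2]]
Applying ab - ba throughout gives 4 signed words (2^2 = 4).
Keep just the words that open with s1:
  word s1s2s3 has sign -1, contributing -[[s1, s2], s3]


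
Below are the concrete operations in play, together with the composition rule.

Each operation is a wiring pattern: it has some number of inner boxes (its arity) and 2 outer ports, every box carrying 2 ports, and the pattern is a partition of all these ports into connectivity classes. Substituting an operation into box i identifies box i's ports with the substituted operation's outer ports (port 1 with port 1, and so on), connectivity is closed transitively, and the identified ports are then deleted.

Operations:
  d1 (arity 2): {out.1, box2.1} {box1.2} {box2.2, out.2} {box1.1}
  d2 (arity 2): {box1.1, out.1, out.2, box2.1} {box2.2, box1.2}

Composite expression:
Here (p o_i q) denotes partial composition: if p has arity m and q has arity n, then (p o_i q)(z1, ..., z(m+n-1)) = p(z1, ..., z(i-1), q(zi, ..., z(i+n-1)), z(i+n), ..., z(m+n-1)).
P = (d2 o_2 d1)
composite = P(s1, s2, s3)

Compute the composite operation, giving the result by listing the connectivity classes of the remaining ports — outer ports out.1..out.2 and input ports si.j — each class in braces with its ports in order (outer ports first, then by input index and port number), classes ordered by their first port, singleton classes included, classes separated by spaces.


{out.1, out.2, s1.1, s3.1} {s1.2, s3.2} {s2.1} {s2.2}

Reachability decides: close wires over d2-identified ports.
after d1, the pattern on (s2, s3) reads {out.1, s3.1} {out.2, s3.2} {s2.1} {s2.2} (out.j = its outer ports)
after d2, the pattern on (s1, s2, s3) reads {out.1, out.2, s1.1, s3.1} {s1.2, s3.2} {s2.1} {s2.2} (out.j = its outer ports)


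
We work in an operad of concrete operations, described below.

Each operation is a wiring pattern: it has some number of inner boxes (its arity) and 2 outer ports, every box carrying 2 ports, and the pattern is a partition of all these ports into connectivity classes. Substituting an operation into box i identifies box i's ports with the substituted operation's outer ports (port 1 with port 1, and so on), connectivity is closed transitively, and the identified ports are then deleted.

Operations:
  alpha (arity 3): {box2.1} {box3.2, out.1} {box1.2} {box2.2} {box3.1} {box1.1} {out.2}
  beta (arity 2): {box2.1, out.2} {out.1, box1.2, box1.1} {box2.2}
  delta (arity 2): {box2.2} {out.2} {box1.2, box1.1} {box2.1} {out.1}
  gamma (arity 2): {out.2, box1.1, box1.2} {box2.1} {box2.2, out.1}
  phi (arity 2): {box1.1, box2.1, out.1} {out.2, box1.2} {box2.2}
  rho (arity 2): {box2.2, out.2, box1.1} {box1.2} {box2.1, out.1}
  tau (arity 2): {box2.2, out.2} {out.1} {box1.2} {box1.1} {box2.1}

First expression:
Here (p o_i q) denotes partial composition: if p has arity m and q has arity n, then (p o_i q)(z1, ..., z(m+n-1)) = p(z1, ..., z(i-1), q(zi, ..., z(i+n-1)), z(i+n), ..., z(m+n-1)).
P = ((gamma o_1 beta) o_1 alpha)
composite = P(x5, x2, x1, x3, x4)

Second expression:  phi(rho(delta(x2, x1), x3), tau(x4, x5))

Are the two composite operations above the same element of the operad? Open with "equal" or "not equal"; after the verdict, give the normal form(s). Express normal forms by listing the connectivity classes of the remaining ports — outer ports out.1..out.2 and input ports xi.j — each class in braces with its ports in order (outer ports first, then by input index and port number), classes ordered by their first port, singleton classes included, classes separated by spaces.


not equal — first {out.1, x4.2} {out.2, x1.2, x3.1} {x1.1} {x2.1} {x2.2} {x3.2} {x4.1} {x5.1} {x5.2}, second {out.1, x3.1} {out.2, x3.2} {x1.1} {x1.2} {x2.1, x2.2} {x4.1} {x4.2} {x5.1} {x5.2}

The first expression, normalized: {out.1, x4.2} {out.2, x1.2, x3.1} {x1.1} {x2.1} {x2.2} {x3.2} {x4.1} {x5.1} {x5.2}
The second expression, normalized: {out.1, x3.1} {out.2, x3.2} {x1.1} {x1.2} {x2.1, x2.2} {x4.1} {x4.2} {x5.1} {x5.2}
No match — not equal.


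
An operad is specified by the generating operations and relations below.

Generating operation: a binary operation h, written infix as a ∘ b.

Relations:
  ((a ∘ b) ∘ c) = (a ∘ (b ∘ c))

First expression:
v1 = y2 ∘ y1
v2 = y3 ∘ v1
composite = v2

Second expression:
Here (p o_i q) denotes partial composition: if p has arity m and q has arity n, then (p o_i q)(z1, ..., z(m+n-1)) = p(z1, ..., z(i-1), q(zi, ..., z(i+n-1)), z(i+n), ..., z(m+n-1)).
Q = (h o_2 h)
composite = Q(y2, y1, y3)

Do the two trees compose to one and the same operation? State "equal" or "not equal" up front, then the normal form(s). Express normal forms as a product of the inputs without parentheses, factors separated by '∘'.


not equal: they reduce to y3 ∘ y2 ∘ y1 and y2 ∘ y1 ∘ y3

Normal form of the first expression: y3 ∘ y2 ∘ y1
Normal form of the second expression: y2 ∘ y1 ∘ y3
No match — not equal.


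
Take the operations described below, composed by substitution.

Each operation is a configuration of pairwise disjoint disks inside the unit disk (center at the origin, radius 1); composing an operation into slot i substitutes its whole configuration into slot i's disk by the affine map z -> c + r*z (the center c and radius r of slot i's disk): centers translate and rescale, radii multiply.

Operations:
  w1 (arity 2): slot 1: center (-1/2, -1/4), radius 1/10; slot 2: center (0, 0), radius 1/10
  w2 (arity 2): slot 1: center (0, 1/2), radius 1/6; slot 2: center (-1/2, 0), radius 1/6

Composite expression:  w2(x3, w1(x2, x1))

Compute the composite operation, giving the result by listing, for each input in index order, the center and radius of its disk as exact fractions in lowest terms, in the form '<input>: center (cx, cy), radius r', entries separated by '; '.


x1: center (-1/2, 0), radius 1/60; x2: center (-7/12, -1/24), radius 1/60; x3: center (0, 1/2), radius 1/6

Follow each x-input down from w2: c' goes to c + r*c', radius to r*r'.
tracing x3 down its 1-map path: center (0, 1/2), radius 1/6
tracing x2 down its 2-map path: center (-7/12, -1/24), radius 1/60
tracing x1 down its 2-map path: center (-1/2, 0), radius 1/60


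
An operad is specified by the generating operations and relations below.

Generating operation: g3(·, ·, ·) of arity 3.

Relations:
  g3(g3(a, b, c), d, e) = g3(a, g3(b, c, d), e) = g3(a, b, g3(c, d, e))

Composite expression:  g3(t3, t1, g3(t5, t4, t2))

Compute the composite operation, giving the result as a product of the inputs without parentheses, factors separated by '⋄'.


Every regrouping of g3 is equal, so read the t-inputs in written order.
g3(t5, t4, t2) reduces to t5 ⋄ t4 ⋄ t2
g3(t3, t1, g3(t5, t4, t2)) reduces to t3 ⋄ t1 ⋄ t5 ⋄ t4 ⋄ t2

t3 ⋄ t1 ⋄ t5 ⋄ t4 ⋄ t2


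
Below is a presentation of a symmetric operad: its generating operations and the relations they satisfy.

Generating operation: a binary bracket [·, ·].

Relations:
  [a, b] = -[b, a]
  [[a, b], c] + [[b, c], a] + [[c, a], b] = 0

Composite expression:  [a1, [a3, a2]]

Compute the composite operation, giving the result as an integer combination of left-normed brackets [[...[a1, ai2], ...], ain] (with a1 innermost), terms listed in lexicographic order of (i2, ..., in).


-[[a1, a2], a3] + [[a1, a3], a2]

Expand each bracket as ab - ba; the a1-initial words give the coefficients.
Composite bracket: [a1, [a3, a2]]
Under [a, b] = ab - ba we get 4 signed associative words (2^2 = 4).
Words beginning with a1 determine it all:
  the word a1a2a3 carries sign -1 and contributes -[[a1, a2], a3]
  the word a1a3a2 carries sign +1 and contributes +[[a1, a3], a2]


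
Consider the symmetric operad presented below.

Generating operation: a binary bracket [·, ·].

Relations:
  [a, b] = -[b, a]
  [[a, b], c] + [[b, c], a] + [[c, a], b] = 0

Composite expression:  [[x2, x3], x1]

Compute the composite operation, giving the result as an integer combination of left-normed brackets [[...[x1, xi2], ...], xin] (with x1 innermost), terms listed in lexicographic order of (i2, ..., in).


-[[x1, x2], x3] + [[x1, x3], x2]

Left-normed coefficients sit on the x1-initial expansion words.
Composite bracket: [[x2, x3], x1]
Each bracket splits as ab - ba, giving 4 signed words (2^2 = 4).
Words beginning with x1 determine it all:
  word x1x2x3 has sign -1, contributing -[[x1, x2], x3]
  word x1x3x2 has sign +1, contributing +[[x1, x3], x2]


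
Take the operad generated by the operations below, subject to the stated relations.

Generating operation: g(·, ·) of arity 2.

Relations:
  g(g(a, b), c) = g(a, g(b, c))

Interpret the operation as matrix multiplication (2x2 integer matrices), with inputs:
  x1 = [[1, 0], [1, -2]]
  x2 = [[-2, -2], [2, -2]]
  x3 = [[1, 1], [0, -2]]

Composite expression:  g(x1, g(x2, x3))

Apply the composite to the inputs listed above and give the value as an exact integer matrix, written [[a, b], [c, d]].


[[-2, 2], [-6, -10]]

g(x2, x3) = [[-2, 2], [2, 6]]
g(x1, g(x2, x3)) = [[-2, 2], [-6, -10]]


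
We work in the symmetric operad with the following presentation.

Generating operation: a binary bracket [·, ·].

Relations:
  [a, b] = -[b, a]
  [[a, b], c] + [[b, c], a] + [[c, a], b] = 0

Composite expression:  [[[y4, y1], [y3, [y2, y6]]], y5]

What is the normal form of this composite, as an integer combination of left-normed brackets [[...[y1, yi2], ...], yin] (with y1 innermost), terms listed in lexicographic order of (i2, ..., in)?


[[[[[y1, y4], y2], y6], y3], y5] - [[[[[y1, y4], y3], y2], y6], y5] + [[[[[y1, y4], y3], y6], y2], y5] - [[[[[y1, y4], y6], y2], y3], y5]

In the tensor algebra, words opening y1 carry the y1-anchored form.
Composite bracket: [[[y4, y1], [y3, [y2, y6]]], y5]
Each bracket splits as ab - ba, giving 32 signed words (2^5 = 32).
Coefficients come from the y1-initial words:
  word y1y4y2y6y3y5 has sign +1, contributing +[[[[[y1, y4], y2], y6], y3], y5]
  word y1y4y3y2y6y5 has sign -1, contributing -[[[[[y1, y4], y3], y2], y6], y5]
  word y1y4y3y6y2y5 has sign +1, contributing +[[[[[y1, y4], y3], y6], y2], y5]
  word y1y4y6y2y3y5 has sign -1, contributing -[[[[[y1, y4], y6], y2], y3], y5]


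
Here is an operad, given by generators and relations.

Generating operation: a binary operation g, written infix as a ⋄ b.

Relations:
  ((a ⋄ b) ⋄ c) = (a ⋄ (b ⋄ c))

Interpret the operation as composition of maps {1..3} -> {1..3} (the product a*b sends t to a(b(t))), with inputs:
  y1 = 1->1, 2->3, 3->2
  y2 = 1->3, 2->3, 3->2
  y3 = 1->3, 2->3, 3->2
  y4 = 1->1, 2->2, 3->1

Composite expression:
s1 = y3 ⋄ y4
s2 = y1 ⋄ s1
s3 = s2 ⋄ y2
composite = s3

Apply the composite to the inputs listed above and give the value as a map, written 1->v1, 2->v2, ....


1->2, 2->2, 3->2

(y3 ⋄ y4) = 1->3, 2->3, 3->3
(y1 ⋄ (y3 ⋄ y4)) = 1->2, 2->2, 3->2
((y1 ⋄ (y3 ⋄ y4)) ⋄ y2) = 1->2, 2->2, 3->2


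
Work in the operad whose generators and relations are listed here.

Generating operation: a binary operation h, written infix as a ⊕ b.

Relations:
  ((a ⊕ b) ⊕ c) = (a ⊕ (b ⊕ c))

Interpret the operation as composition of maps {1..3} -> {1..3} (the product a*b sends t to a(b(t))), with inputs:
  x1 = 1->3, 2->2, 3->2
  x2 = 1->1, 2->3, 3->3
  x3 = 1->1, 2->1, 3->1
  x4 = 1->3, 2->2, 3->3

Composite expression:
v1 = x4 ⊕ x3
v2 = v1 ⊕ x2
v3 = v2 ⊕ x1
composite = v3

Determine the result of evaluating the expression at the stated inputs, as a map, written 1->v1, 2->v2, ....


1->3, 2->3, 3->3


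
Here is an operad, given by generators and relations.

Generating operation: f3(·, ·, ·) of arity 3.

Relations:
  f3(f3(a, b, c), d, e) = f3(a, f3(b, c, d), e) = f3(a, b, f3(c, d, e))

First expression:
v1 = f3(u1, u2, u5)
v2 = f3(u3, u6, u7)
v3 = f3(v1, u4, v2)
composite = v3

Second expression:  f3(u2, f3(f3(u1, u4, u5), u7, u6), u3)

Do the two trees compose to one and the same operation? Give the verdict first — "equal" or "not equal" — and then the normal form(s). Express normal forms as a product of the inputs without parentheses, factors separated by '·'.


Normal form of the first expression: u1 · u2 · u5 · u4 · u3 · u6 · u7
Normal form of the second expression: u2 · u1 · u4 · u5 · u7 · u6 · u3
They disagree, so not equal.

not equal; the first gives u1 · u2 · u5 · u4 · u3 · u6 · u7 and the second u2 · u1 · u4 · u5 · u7 · u6 · u3


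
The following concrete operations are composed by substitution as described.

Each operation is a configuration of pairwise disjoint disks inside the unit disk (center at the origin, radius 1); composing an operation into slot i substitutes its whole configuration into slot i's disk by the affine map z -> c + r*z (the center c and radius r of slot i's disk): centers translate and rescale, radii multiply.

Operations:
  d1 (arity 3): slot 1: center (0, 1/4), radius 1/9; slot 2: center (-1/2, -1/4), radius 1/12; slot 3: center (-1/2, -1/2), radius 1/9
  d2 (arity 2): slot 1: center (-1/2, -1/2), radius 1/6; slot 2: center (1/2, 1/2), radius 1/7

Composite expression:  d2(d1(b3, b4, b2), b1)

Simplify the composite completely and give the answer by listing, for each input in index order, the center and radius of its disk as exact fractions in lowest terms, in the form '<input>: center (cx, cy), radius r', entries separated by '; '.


b1: center (1/2, 1/2), radius 1/7; b2: center (-7/12, -7/12), radius 1/54; b3: center (-1/2, -11/24), radius 1/54; b4: center (-7/12, -13/24), radius 1/72

Below d2, radii multiply path by path; the b-disk centers shift.
b3: after 2 affine steps, its disk has center (-1/2, -11/24), radius 1/54
b4: after 2 affine steps, its disk has center (-7/12, -13/24), radius 1/72
b2: after 2 affine steps, its disk has center (-7/12, -7/12), radius 1/54
b1: after 1 affine step, its disk has center (1/2, 1/2), radius 1/7


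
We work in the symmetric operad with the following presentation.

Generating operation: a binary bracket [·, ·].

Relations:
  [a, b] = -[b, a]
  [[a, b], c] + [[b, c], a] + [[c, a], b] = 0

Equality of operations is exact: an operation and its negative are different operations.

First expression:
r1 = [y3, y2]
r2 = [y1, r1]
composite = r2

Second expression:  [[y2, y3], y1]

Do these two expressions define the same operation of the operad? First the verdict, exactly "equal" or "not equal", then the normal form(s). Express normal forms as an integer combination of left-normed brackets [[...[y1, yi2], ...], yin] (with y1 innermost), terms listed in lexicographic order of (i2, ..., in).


The first expression reduces to -[[y1, y2], y3] + [[y1, y3], y2]
The second expression reduces to -[[y1, y2], y3] + [[y1, y3], y2]
One common form — equal.

equal; the common form is -[[y1, y2], y3] + [[y1, y3], y2]


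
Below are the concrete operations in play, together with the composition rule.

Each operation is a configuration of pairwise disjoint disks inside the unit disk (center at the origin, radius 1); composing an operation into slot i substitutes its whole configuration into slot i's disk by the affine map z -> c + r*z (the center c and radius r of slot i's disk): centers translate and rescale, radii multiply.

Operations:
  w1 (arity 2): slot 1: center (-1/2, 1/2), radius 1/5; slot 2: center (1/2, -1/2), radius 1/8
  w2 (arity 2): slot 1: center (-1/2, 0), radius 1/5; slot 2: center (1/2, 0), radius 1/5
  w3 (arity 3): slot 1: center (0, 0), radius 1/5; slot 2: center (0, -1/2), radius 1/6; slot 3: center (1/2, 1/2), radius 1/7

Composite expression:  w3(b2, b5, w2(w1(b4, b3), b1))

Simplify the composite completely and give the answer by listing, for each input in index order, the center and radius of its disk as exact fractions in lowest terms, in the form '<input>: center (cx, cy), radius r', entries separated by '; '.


b1: center (4/7, 1/2), radius 1/35; b2: center (0, 0), radius 1/5; b3: center (31/70, 17/35), radius 1/280; b4: center (29/70, 18/35), radius 1/175; b5: center (0, -1/2), radius 1/6


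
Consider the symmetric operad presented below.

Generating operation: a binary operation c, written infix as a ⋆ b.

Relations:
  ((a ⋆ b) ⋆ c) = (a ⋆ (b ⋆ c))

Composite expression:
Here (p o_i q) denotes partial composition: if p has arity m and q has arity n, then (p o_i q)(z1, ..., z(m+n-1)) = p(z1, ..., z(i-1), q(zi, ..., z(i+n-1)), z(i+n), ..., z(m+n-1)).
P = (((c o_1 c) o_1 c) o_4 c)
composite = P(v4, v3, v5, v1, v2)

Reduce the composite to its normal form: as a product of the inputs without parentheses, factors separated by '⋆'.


Every regrouping of c is equal, so read the v-inputs in written order.
(v4 ⋆ v3) unparenthesizes to v4 ⋆ v3
((v4 ⋆ v3) ⋆ v5) unparenthesizes to v4 ⋆ v3 ⋆ v5
(v1 ⋆ v2) unparenthesizes to v1 ⋆ v2
(((v4 ⋆ v3) ⋆ v5) ⋆ (v1 ⋆ v2)) unparenthesizes to v4 ⋆ v3 ⋆ v5 ⋆ v1 ⋆ v2

v4 ⋆ v3 ⋆ v5 ⋆ v1 ⋆ v2


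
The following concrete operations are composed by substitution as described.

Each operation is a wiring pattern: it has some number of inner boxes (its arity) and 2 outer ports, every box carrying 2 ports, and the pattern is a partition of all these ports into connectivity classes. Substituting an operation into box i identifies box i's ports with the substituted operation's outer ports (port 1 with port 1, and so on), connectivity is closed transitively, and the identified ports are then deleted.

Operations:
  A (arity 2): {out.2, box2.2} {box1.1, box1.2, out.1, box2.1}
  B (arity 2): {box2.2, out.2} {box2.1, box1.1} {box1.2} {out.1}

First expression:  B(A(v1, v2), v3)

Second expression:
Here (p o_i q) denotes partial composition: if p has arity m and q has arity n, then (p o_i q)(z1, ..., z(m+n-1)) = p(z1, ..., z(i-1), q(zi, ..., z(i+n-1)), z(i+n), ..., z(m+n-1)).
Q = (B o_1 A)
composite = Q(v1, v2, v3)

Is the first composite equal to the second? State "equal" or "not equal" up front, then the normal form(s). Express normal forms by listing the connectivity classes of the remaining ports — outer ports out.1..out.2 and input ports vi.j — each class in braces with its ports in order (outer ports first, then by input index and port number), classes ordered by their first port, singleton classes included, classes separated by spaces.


equal: each reduces to {out.1} {out.2, v3.2} {v1.1, v1.2, v2.1, v3.1} {v2.2}

Reducing the first expression gives {out.1} {out.2, v3.2} {v1.1, v1.2, v2.1, v3.1} {v2.2}
Reducing the second expression gives {out.1} {out.2, v3.2} {v1.1, v1.2, v2.1, v3.1} {v2.2}
The forms coincide; equal.


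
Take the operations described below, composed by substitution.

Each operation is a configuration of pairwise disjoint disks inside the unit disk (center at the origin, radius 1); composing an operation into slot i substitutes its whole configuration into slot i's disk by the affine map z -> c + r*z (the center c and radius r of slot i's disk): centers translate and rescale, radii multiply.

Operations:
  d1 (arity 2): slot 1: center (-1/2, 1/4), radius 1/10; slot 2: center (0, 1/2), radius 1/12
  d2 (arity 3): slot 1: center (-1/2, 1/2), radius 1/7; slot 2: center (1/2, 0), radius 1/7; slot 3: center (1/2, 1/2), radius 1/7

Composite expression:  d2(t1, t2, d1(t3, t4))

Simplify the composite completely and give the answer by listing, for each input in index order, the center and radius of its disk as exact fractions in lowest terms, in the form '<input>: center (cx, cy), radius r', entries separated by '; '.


t1: center (-1/2, 1/2), radius 1/7; t2: center (1/2, 0), radius 1/7; t3: center (3/7, 15/28), radius 1/70; t4: center (1/2, 4/7), radius 1/84

Below d2, radii multiply path by path; the t-disk centers shift.
input t1: composing its 1 substitution step yields center (-1/2, 1/2), radius 1/7
input t2: composing its 1 substitution step yields center (1/2, 0), radius 1/7
input t3: composing its 2 substitution steps yields center (3/7, 15/28), radius 1/70
input t4: composing its 2 substitution steps yields center (1/2, 4/7), radius 1/84


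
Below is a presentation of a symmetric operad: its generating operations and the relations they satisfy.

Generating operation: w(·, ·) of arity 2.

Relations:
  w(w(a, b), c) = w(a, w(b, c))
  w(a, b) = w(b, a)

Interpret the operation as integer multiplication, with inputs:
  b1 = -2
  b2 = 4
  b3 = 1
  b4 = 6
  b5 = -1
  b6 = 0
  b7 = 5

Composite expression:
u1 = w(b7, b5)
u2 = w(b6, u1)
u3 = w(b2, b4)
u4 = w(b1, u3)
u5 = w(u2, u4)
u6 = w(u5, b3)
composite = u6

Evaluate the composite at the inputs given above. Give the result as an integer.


0

w(b7, b5) = -5
w(b6, w(b7, b5)) = 0
w(b2, b4) = 24
w(b1, w(b2, b4)) = -48
w(w(b6, w(b7, b5)), w(b1, w(b2, b4))) = 0
w(w(w(b6, w(b7, b5)), w(b1, w(b2, b4))), b3) = 0


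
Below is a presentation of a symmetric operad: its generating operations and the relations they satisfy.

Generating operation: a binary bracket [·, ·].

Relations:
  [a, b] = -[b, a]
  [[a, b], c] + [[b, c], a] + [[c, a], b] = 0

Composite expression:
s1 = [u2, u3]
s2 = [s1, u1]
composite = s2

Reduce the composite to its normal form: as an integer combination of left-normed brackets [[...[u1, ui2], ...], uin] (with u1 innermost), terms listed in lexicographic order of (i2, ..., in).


-[[u1, u2], u3] + [[u1, u3], u2]

Expand each bracket as ab - ba; the u1-initial words give the coefficients.
Composite bracket: [[u2, u3], u1]
Under [a, b] = ab - ba we get 4 signed associative words (2^2 = 4).
The u1-initial words carry the normal form:
  sign of u1u2u3 is -1, so it contributes -[[u1, u2], u3]
  sign of u1u3u2 is +1, so it contributes +[[u1, u3], u2]


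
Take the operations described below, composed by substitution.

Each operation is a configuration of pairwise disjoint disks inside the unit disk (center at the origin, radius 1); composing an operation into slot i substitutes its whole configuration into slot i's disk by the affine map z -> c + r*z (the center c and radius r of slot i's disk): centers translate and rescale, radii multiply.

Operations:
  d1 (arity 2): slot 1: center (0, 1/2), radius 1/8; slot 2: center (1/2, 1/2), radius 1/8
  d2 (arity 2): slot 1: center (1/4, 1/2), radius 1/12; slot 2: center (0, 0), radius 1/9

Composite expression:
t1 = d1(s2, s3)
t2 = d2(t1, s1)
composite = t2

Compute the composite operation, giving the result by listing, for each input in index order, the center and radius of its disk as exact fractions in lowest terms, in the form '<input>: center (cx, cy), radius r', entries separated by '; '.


s1: center (0, 0), radius 1/9; s2: center (1/4, 13/24), radius 1/96; s3: center (7/24, 13/24), radius 1/96


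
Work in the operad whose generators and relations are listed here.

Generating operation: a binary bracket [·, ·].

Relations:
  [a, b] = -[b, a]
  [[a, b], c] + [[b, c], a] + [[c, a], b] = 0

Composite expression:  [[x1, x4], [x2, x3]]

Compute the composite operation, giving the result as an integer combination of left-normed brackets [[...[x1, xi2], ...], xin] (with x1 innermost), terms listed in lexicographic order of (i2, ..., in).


[[[x1, x4], x2], x3] - [[[x1, x4], x3], x2]

Antisymmetry and Jacobi reduce to x1-anchored left-normed brackets.
Composite bracket: [[x1, x4], [x2, x3]]
Full expansion: 8 signed words from ab - ba (2^3 = 8).
Collect the words opening with x1:
  x1x4x2x3 (sign +1) contributes +[[[x1, x4], x2], x3]
  x1x4x3x2 (sign -1) contributes -[[[x1, x4], x3], x2]


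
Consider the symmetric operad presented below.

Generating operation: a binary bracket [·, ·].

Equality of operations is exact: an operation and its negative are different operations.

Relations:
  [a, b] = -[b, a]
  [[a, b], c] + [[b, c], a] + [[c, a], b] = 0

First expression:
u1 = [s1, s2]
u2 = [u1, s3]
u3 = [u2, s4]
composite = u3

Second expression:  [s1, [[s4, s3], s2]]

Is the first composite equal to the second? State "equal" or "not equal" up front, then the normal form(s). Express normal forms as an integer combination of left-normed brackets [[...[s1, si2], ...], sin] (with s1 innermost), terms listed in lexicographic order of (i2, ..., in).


not equal: they reduce to [[[s1, s2], s3], s4] and [[[s1, s2], s3], s4] - [[[s1, s2], s4], s3] - [[[s1, s3], s4], s2] + [[[s1, s4], s3], s2]

The first expression reduces to [[[s1, s2], s3], s4]
The second expression reduces to [[[s1, s2], s3], s4] - [[[s1, s2], s4], s3] - [[[s1, s3], s4], s2] + [[[s1, s4], s3], s2]
Different reductions; not equal.


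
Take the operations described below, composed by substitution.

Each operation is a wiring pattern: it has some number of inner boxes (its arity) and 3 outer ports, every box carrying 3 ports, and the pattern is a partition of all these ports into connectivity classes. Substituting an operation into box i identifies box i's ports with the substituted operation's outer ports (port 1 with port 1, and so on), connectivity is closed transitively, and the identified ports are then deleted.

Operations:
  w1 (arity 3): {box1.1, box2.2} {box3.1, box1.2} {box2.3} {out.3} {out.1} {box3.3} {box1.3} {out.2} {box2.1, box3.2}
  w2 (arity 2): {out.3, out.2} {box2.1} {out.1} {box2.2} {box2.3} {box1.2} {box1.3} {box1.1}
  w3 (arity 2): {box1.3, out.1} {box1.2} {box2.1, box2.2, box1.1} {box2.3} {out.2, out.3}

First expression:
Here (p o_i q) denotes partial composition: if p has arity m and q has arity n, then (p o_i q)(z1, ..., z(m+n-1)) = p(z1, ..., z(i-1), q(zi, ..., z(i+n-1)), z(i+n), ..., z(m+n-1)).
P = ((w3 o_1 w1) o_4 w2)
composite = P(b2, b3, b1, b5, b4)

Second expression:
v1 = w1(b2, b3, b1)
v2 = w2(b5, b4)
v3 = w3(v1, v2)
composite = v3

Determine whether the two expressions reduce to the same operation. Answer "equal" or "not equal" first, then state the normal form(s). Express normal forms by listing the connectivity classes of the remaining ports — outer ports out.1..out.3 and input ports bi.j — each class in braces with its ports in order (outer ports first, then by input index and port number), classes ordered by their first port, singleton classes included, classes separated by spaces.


equal; both compose to {out.1} {out.2, out.3} {b1.1, b2.2} {b1.2, b3.1} {b1.3} {b2.1, b3.2} {b2.3} {b3.3} {b4.1} {b4.2} {b4.3} {b5.1} {b5.2} {b5.3}

The first expression reduces to {out.1} {out.2, out.3} {b1.1, b2.2} {b1.2, b3.1} {b1.3} {b2.1, b3.2} {b2.3} {b3.3} {b4.1} {b4.2} {b4.3} {b5.1} {b5.2} {b5.3}
The second expression reduces to {out.1} {out.2, out.3} {b1.1, b2.2} {b1.2, b3.1} {b1.3} {b2.1, b3.2} {b2.3} {b3.3} {b4.1} {b4.2} {b4.3} {b5.1} {b5.2} {b5.3}
Both agree, so they are equal.


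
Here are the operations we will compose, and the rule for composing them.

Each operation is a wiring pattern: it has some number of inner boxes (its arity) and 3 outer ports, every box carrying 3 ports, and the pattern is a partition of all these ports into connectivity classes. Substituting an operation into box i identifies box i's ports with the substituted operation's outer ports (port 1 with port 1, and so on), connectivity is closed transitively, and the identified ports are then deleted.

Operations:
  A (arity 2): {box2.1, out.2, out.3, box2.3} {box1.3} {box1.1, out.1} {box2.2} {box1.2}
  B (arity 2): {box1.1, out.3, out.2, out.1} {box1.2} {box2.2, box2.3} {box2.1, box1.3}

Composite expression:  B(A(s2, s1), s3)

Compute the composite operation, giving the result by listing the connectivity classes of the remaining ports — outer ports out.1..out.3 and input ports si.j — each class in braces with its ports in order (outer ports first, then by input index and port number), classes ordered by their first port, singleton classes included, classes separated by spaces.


{out.1, out.2, out.3, s2.1} {s1.1, s1.3, s3.1} {s1.2} {s2.2} {s2.3} {s3.2, s3.3}

Connectivity passes through glued B-boundaries; trace each wire chain.
composing A on (s2, s1), with out.j its own outer ports: {out.1, s2.1} {out.2, out.3, s1.1, s1.3} {s1.2} {s2.2} {s2.3}
composing B on (s2, s1, s3), with out.j its own outer ports: {out.1, out.2, out.3, s2.1} {s1.1, s1.3, s3.1} {s1.2} {s2.2} {s2.3} {s3.2, s3.3}


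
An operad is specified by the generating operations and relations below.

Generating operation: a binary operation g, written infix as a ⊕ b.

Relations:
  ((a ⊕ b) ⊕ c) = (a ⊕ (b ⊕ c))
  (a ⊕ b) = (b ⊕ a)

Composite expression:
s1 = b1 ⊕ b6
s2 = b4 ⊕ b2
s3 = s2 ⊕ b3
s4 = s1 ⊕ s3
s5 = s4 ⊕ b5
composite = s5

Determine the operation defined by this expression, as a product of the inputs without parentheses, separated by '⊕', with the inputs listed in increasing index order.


Any arrangement under g is one operation, so sort the b-inputs.
(b1 ⊕ b6) unparenthesizes to b1 ⊕ b6
(b4 ⊕ b2) unparenthesizes to b4 ⊕ b2
((b4 ⊕ b2) ⊕ b3) unparenthesizes to b4 ⊕ b2 ⊕ b3
((b1 ⊕ b6) ⊕ ((b4 ⊕ b2) ⊕ b3)) unparenthesizes to b1 ⊕ b6 ⊕ b4 ⊕ b2 ⊕ b3
(((b1 ⊕ b6) ⊕ ((b4 ⊕ b2) ⊕ b3)) ⊕ b5) unparenthesizes to b1 ⊕ b6 ⊕ b4 ⊕ b2 ⊕ b3 ⊕ b5
the factors in increasing index order: b1 ⊕ b2 ⊕ b3 ⊕ b4 ⊕ b5 ⊕ b6

b1 ⊕ b2 ⊕ b3 ⊕ b4 ⊕ b5 ⊕ b6


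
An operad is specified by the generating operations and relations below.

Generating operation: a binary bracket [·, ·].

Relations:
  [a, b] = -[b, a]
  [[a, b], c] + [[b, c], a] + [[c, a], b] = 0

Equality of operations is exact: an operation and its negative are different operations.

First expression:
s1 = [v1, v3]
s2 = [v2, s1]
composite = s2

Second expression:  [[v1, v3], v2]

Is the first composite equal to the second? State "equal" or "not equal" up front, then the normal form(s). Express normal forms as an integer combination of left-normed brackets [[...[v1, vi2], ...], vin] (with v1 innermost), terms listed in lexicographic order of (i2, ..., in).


not equal; first: -[[v1, v3], v2]; second: [[v1, v3], v2]

The first expression, normalized: -[[v1, v3], v2]
The second expression, normalized: [[v1, v3], v2]
They disagree, so not equal.


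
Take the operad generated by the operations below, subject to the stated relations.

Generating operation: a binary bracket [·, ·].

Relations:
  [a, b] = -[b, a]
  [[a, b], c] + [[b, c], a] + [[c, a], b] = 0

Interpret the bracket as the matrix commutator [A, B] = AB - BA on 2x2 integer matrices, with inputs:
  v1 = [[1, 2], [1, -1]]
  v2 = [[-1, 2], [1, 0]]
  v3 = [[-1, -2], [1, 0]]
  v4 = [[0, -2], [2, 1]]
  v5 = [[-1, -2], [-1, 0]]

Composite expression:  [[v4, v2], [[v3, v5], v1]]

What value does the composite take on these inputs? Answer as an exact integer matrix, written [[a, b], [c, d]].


[[64, -160], [-152, -64]]

[v4, v2] = [[-6, -4], [-1, 6]]
[v3, v5] = [[4, 0], [-2, -4]]
[[v3, v5], v1] = [[4, 16], [-12, -4]]
[[v4, v2], [[v3, v5], v1]] = [[64, -160], [-152, -64]]


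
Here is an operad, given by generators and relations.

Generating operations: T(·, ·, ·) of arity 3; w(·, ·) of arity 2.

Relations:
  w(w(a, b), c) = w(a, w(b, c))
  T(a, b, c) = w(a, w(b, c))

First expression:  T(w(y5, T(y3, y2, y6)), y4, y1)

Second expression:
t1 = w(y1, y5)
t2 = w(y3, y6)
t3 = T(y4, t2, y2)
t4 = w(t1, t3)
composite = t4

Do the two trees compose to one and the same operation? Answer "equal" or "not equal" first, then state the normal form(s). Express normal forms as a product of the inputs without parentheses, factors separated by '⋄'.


not equal — first y5 ⋄ y3 ⋄ y2 ⋄ y6 ⋄ y4 ⋄ y1, second y1 ⋄ y5 ⋄ y4 ⋄ y3 ⋄ y6 ⋄ y2

Reducing the first expression gives y5 ⋄ y3 ⋄ y2 ⋄ y6 ⋄ y4 ⋄ y1
Reducing the second expression gives y1 ⋄ y5 ⋄ y4 ⋄ y3 ⋄ y6 ⋄ y2
They disagree, so not equal.


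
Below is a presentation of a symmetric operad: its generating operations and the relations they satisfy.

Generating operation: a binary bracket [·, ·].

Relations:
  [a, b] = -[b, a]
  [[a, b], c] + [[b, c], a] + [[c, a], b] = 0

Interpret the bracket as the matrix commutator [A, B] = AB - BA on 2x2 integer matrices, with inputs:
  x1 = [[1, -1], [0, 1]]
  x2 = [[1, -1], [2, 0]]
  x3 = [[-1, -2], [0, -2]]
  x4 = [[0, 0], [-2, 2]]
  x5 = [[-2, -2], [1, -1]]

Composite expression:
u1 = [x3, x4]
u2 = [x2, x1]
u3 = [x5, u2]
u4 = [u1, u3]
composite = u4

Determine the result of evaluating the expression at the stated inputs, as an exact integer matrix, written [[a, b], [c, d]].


[[-34, 80], [-28, 34]]

[x3, x4] = [[4, -4], [2, -4]]
[x2, x1] = [[2, -1], [0, -2]]
[x5, [x2, x1]] = [[1, 9], [4, -1]]
[[x3, x4], [x5, [x2, x1]]] = [[-34, 80], [-28, 34]]


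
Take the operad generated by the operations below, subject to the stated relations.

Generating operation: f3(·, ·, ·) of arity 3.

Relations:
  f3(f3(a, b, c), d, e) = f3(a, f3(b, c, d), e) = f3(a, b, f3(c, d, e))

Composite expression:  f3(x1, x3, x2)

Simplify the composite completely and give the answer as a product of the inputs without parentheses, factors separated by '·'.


All parenthesizations of f3 agree; list the x-inputs left to right.
f3(x1, x3, x2) linearizes to x1 · x3 · x2

x1 · x3 · x2


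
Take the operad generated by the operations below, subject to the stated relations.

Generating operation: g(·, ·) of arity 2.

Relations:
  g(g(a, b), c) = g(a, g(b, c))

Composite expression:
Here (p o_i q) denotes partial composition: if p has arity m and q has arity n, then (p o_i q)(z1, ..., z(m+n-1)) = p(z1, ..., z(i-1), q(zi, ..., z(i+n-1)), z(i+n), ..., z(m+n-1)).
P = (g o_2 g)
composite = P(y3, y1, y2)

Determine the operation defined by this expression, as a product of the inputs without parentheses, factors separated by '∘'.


y3 ∘ y1 ∘ y2

All parenthesizations of g agree; list the y-inputs left to right.
g(y1, y2) collapses to y1 ∘ y2
g(y3, g(y1, y2)) collapses to y3 ∘ y1 ∘ y2


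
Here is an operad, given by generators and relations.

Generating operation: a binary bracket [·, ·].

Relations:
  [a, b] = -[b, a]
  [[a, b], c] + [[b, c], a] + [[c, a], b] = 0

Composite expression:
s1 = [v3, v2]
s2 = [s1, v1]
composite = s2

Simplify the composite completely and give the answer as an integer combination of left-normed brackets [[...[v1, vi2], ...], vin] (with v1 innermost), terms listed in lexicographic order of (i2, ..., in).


A multilinear Lie element is pinned by v1-initial words (v1 innermost).
Composite bracket: [[v3, v2], v1]
Applying ab - ba throughout gives 4 signed words (2^2 = 4).
Only words starting with v1 matter:
  word v1v2v3 has sign +1, contributing +[[v1, v2], v3]
  word v1v3v2 has sign -1, contributing -[[v1, v3], v2]

[[v1, v2], v3] - [[v1, v3], v2]


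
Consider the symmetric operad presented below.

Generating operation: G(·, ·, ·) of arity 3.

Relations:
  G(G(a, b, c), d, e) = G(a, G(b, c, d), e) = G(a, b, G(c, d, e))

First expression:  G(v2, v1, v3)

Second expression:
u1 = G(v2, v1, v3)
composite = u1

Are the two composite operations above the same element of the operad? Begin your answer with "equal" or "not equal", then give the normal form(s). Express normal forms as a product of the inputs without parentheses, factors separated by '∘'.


equal; both compose to v2 ∘ v1 ∘ v3

The first composite normalizes to v2 ∘ v1 ∘ v3
The second composite normalizes to v2 ∘ v1 ∘ v3
Same normal form: equal.


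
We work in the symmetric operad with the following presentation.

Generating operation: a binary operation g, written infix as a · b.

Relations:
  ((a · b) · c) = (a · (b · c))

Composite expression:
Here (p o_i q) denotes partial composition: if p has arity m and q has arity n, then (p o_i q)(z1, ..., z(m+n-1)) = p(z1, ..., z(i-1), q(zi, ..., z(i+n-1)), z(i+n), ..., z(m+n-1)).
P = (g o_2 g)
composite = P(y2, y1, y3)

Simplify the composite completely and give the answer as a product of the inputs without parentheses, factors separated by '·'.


y2 · y1 · y3

Key point: g is associative — brackets drop, the y-order remains.
(y1 · y3) unparenthesizes to y1 · y3
(y2 · (y1 · y3)) unparenthesizes to y2 · y1 · y3


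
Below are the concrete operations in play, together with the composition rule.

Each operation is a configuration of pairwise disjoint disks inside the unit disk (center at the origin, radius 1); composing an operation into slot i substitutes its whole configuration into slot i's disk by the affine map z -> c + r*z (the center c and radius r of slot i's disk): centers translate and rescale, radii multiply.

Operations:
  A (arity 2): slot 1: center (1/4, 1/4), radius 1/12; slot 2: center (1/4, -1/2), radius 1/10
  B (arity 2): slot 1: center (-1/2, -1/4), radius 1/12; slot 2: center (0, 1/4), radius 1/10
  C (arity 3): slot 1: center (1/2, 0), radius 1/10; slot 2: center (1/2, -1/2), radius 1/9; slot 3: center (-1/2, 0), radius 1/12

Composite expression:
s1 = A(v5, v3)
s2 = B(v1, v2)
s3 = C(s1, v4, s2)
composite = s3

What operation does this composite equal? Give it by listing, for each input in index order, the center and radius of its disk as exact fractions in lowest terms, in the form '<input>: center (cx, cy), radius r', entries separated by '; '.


v1: center (-13/24, -1/48), radius 1/144; v2: center (-1/2, 1/48), radius 1/120; v3: center (21/40, -1/20), radius 1/100; v4: center (1/2, -1/2), radius 1/9; v5: center (21/40, 1/40), radius 1/120


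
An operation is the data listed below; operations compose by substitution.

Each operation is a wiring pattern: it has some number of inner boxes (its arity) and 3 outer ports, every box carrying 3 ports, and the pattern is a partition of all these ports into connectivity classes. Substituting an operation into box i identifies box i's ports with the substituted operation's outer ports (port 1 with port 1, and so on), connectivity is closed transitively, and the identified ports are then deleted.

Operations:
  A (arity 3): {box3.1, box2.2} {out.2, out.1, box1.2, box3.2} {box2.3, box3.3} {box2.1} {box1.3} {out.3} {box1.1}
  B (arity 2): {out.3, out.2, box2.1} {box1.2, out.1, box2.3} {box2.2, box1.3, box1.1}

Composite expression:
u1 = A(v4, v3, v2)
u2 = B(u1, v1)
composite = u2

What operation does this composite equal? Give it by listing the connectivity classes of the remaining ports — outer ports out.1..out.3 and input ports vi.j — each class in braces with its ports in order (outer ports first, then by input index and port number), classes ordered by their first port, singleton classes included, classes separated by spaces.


{out.1, v1.2, v1.3, v2.2, v4.2} {out.2, out.3, v1.1} {v2.1, v3.2} {v2.3, v3.3} {v3.1} {v4.1} {v4.3}

Reachability decides: close wires over B-identified ports.
after A, the pattern on (v4, v3, v2) reads {out.1, out.2, v2.2, v4.2} {out.3} {v2.1, v3.2} {v2.3, v3.3} {v3.1} {v4.1} {v4.3} (out.j = its outer ports)
after B, the pattern on (v4, v3, v2, v1) reads {out.1, v1.2, v1.3, v2.2, v4.2} {out.2, out.3, v1.1} {v2.1, v3.2} {v2.3, v3.3} {v3.1} {v4.1} {v4.3} (out.j = its outer ports)
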